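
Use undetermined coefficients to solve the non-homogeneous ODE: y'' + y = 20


Homogeneous part: r² + 1 = 0 ⇒ r = ±1i, so y_h = C₁cos(x) + C₂sin(x).
Try constant y_p = A; plug in: 1A = 20 ⇒ A = 20.
General solution: y = C₁cos(x) + C₂sin(x) + 20.


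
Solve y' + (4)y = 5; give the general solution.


P(x) = 4, Q(x) = 5; integrating factor μ = e^(4x).
(μ y)' = 5e^(4x) ⇒ μ y = (5/4)e^(4x) + C.
Divide by μ: y = 5/4 + Ce^(-4x).


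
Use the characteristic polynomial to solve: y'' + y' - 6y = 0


Characteristic equation: r² + r - 6 = 0.
Factor: (r + 3)(r - 2) = 0 ⇒ r = -3, 2 (distinct real).
General solution: y = C₁e^(-3x) + C₂e^(2x).


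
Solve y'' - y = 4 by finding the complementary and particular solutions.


Characteristic roots of r² - 1 = 0 are -1, 1.
y_h = C₁e^(-x) + C₂e^(x).
Forcing exponent 0 is not a characteristic root; try y_p = A.
Substitute: A·(0 + (0)·0 + (-1)) = A·-1 = 4, so A = -4.
General solution: y = C₁e^(-x) + C₂e^(x) - 4.


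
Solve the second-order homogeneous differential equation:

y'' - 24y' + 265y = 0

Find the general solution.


Characteristic equation: r² - 24r + 265 = 0.
Discriminant is negative; roots r = 12 ± 11i (complex conjugate pair).
General solution uses e^(α x)(C₁ cos(β x) + C₂ sin(β x)): y = e^(12x)(C₁cos(11x) + C₂sin(11x)).


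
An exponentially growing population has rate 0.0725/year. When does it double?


Exponential growth: P(t) = P₀ e^(0.0725t). Set P(t)/P₀ = 2: e^(0.0725t) = 2.
Solve: t = ln(2)/0.0725 ≈ 9.56 years.


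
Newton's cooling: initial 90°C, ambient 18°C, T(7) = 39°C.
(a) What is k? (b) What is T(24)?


Newton's law: T(t) = T_a + (T₀ - T_a)e^(-kt).
(a) Use T(7) = 39: (39 - 18)/(90 - 18) = e^(-k·7), so k = -ln(0.292)/7 ≈ 0.1760.
(b) Apply k to t = 24: T(24) = 18 + (72)e^(-4.224) ≈ 19.1°C.


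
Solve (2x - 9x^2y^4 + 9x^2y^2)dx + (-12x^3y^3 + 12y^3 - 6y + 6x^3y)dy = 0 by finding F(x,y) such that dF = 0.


Check exactness: ∂M/∂y = -36x^2y^3 + 18x^2y and ∂N/∂x = -36x^2y^3 + 18x^2y; equal, so the equation is exact.
Integrate M with respect to x (treating y as constant): ∫M dx = x^2 - 3x^3y^4 + 3x^3y^2 + h(y).
Differentiate w.r.t. y and set equal to N: the x-dependent terms already match, leaving h'(y) = 12y^3 - 6y. Integrate: h(y) = 3y^4 - 3y^2.
So F(x,y) = x^2 - 3x^3y^4 + 3y^4 - 3y^2 + 3x^3y^2.
General solution: x^2 - 3x^3y^4 + 3y^4 - 3y^2 + 3x^3y^2 = C.


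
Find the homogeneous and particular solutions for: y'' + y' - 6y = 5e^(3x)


Characteristic roots of r² + r - 6 = 0 are -3, 2.
y_h = C₁e^(-3x) + C₂e^(2x).
Forcing exponent 3 is not a characteristic root; try y_p = Ae^(3x).
Substitute: A·(9 + (1)·3 + (-6)) = A·6 = 5, so A = 5/6.
General solution: y = C₁e^(-3x) + C₂e^(2x) + (5/6)e^(3x).


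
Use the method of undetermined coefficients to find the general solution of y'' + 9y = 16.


Homogeneous part: r² + 9 = 0 ⇒ r = ±3i, so y_h = C₁cos(3x) + C₂sin(3x).
Try constant y_p = A; plug in: 9A = 16 ⇒ A = 16/9.
General solution: y = C₁cos(3x) + C₂sin(3x) + 16/9.


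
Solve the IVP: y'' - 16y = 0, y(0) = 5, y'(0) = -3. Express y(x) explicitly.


Characteristic roots of r² - 16 = 0 are 4, -4.
General solution y = c₁ e^(4x) + c₂ e^(-4x).
Apply y(0) = 5: c₁ + c₂ = 5. Apply y'(0) = -3: 4 c₁ - 4 c₂ = -3.
Solve: c₁ = 17/8, c₂ = 23/8.
Particular solution: y = (17/8)e^(4x) + (23/8)e^(-4x).


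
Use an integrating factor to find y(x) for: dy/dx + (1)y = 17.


P(x) = 1, Q(x) = 17; integrating factor μ = e^(x).
(μ y)' = 17e^(x) ⇒ μ y = 17e^(x) + C.
Divide by μ: y = 17 + Ce^(-x).


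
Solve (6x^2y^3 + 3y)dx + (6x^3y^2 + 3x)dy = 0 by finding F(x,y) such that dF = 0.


Check exactness: ∂M/∂y = 18x^2y^2 + 3 and ∂N/∂x = 18x^2y^2 + 3; equal, so the equation is exact.
Integrate M with respect to x (treating y as constant): ∫M dx = 2x^3y^3 + 3xy + h(y).
Differentiate w.r.t. y and set equal to N: all terms match, so h'(y) = 0 and h is a constant absorbed into C.
General solution: 2x^3y^3 + 3xy = C.


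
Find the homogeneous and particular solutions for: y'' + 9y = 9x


Homogeneous: r² + 9 = 0 ⇒ r = ±3i, y_h = C₁cos(3x) + C₂sin(3x).
Polynomial forcing; try y_p = Ax + B. Then y_p'' + 9 y_p = 9(Ax + B) = 9x, so B = 0 and A = 1.
General solution: y = C₁cos(3x) + C₂sin(3x) + x.


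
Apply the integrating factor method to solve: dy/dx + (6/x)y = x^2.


P(x) = 6/x ⇒ μ = x^6.
(x^6 y)' = x^8 ⇒ x^6 y = x^9/(9) + C.
Solve for y: y = (1/9)x^3 + C/x^6.


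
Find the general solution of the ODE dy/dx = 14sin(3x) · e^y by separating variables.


Separate: e^(-y) dy = 14sin(3x) dx.
Integrate: -e^(-y) = -(14/3)cos(3x) + C₀.
Rearrange: e^(-y) = (14/3)cos(3x) + C.


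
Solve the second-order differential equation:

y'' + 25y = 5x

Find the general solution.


Homogeneous: r² + 25 = 0 ⇒ r = ±5i, y_h = C₁cos(5x) + C₂sin(5x).
Polynomial forcing; try y_p = Ax + B. Then y_p'' + 25 y_p = 25(Ax + B) = 5x, so B = 0 and A = 1/5.
General solution: y = C₁cos(5x) + C₂sin(5x) + (1/5)x.


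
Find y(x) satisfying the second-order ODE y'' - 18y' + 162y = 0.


Characteristic equation: r² - 18r + 162 = 0.
Discriminant is negative; roots r = 9 ± 9i (complex conjugate pair).
General solution uses e^(α x)(C₁ cos(β x) + C₂ sin(β x)): y = e^(9x)(C₁cos(9x) + C₂sin(9x)).


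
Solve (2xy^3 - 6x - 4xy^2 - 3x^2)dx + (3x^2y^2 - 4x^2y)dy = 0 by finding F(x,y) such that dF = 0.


Check exactness: ∂M/∂y = 6xy^2 - 8xy and ∂N/∂x = 6xy^2 - 8xy; equal, so the equation is exact.
Integrate M with respect to x (treating y as constant): ∫M dx = x^2y^3 - 3x^2 - 2x^2y^2 - x^3 + h(y).
Differentiate w.r.t. y and set equal to N: all terms match, so h'(y) = 0 and h is a constant absorbed into C.
General solution: x^2y^3 - 3x^2 - 2x^2y^2 - x^3 = C.


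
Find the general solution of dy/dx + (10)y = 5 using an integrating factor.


P(x) = 10, Q(x) = 5; integrating factor μ = e^(10x).
(μ y)' = 5e^(10x) ⇒ μ y = (1/2)e^(10x) + C.
Divide by μ: y = 1/2 + Ce^(-10x).


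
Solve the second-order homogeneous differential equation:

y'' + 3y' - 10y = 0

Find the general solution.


Characteristic equation: r² + 3r - 10 = 0.
Factor: (r + 5)(r - 2) = 0 ⇒ r = -5, 2 (distinct real).
General solution: y = C₁e^(-5x) + C₂e^(2x).


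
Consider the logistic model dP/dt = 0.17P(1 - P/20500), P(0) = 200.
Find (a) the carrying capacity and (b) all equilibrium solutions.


Logistic ODE dP/dt = 0.17P(1 - P/20500) has equilibria where dP/dt = 0, i.e. P = 0 or P = 20500.
The coefficient (1 - P/K) = 0 when P = K, identifying K = 20500 as the carrying capacity.
(a) K = 20500; (b) equilibria P = 0 and P = 20500.


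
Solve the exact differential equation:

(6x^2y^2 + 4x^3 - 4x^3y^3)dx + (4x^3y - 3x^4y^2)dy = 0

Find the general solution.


Check exactness: ∂M/∂y = 12x^2y - 12x^3y^2 and ∂N/∂x = 12x^2y - 12x^3y^2; equal, so the equation is exact.
Integrate M with respect to x (treating y as constant): ∫M dx = 2x^3y^2 + x^4 - x^4y^3 + h(y).
Differentiate w.r.t. y and set equal to N: all terms match, so h'(y) = 0 and h is a constant absorbed into C.
General solution: 2x^3y^2 + x^4 - x^4y^3 = C.


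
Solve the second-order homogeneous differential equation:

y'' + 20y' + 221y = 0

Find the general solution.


Characteristic equation: r² + 20r + 221 = 0.
Discriminant is negative; roots r = -10 ± 11i (complex conjugate pair).
General solution uses e^(α x)(C₁ cos(β x) + C₂ sin(β x)): y = e^(-10x)(C₁cos(11x) + C₂sin(11x)).


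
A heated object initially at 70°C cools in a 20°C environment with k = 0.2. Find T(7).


Newton's law: dT/dt = -k(T - T_a) has solution T(t) = T_a + (T₀ - T_a)e^(-kt).
Plug in T_a = 20, T₀ = 70, k = 0.2, t = 7: T(7) = 20 + (50)e^(-1.40) ≈ 32.3°C.


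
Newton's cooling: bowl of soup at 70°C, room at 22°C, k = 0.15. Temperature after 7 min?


Newton's law: dT/dt = -k(T - T_a) has solution T(t) = T_a + (T₀ - T_a)e^(-kt).
Plug in T_a = 22, T₀ = 70, k = 0.15, t = 7: T(7) = 22 + (48)e^(-1.05) ≈ 38.8°C.


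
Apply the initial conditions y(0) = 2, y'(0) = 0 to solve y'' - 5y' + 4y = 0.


Characteristic roots of r² - 5r + 4 = 0 are 4, 1.
General solution y = c₁ e^(4x) + c₂ e^(x).
Apply y(0) = 2: c₁ + c₂ = 2. Apply y'(0) = 0: 4 c₁ + 1 c₂ = 0.
Solve: c₁ = -2/3, c₂ = 8/3.
Particular solution: y = -(2/3)e^(4x) + (8/3)e^(x).


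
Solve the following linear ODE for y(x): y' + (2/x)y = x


P(x) = 2/x ⇒ μ = x^2.
(x^2 y)' = x^3 ⇒ x^2 y = x^4/(4) + C.
Solve for y: y = (1/4)x^2 + C/x^2.


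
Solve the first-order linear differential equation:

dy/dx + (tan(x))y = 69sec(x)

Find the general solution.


P(x) = tan(x) ⇒ μ = e^(∫tan(x)dx) = sec(x).
(sec(x) y)' = 69sec²(x) ⇒ sec(x) y = 69tan(x) + C.
Multiply by cos(x): y = 69sin(x) + C·cos(x).


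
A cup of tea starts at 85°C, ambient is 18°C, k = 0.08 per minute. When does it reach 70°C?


From T(t) = T_a + (T₀ - T_a)e^(-kt), set T(t) = 70:
(70 - 18) / (85 - 18) = e^(-0.08t), so t = -ln(0.776)/0.08 ≈ 3.2 minutes.


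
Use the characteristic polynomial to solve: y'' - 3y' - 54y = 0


Characteristic equation: r² - 3r - 54 = 0.
Factor: (r - 9)(r + 6) = 0 ⇒ r = 9, -6 (distinct real).
General solution: y = C₁e^(9x) + C₂e^(-6x).


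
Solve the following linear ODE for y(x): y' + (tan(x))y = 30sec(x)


P(x) = tan(x) ⇒ μ = e^(∫tan(x)dx) = sec(x).
(sec(x) y)' = 30sec²(x) ⇒ sec(x) y = 30tan(x) + C.
Multiply by cos(x): y = 30sin(x) + C·cos(x).


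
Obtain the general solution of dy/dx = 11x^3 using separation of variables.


Integrate both sides with respect to x: y = ∫ 11x^3 dx = (11/4)x^4 + C.


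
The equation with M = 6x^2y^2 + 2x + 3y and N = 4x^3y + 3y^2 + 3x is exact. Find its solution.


Check exactness: ∂M/∂y = 12x^2y + 3 and ∂N/∂x = 12x^2y + 3; equal, so the equation is exact.
Integrate M with respect to x (treating y as constant): ∫M dx = 2x^3y^2 + x^2 + 3xy + h(y).
Differentiate w.r.t. y and set equal to N: the x-dependent terms already match, leaving h'(y) = 3y^2. Integrate: h(y) = y^3.
So F(x,y) = 2x^3y^2 + y^3 + x^2 + 3xy.
General solution: 2x^3y^2 + y^3 + x^2 + 3xy = C.


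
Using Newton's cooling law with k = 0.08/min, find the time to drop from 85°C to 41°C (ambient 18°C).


From T(t) = T_a + (T₀ - T_a)e^(-kt), set T(t) = 41:
(41 - 18) / (85 - 18) = e^(-0.08t), so t = -ln(0.343)/0.08 ≈ 13.4 minutes.


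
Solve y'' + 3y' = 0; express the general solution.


Characteristic equation: r² + 3r = 0.
Factor: (r - 0)(r + 3) = 0 ⇒ r = 0, -3 (distinct real).
General solution: y = C₁ + C₂e^(-3x).


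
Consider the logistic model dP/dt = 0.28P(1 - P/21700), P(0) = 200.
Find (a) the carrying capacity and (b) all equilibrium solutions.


Logistic ODE dP/dt = 0.28P(1 - P/21700) has equilibria where dP/dt = 0, i.e. P = 0 or P = 21700.
The coefficient (1 - P/K) = 0 when P = K, identifying K = 21700 as the carrying capacity.
(a) K = 21700; (b) equilibria P = 0 and P = 21700.


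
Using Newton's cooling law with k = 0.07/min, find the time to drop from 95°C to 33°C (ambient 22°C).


From T(t) = T_a + (T₀ - T_a)e^(-kt), set T(t) = 33:
(33 - 22) / (95 - 22) = e^(-0.07t), so t = -ln(0.151)/0.07 ≈ 27.0 minutes.


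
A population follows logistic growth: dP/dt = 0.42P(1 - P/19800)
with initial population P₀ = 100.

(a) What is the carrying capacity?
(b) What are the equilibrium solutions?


Logistic ODE dP/dt = 0.42P(1 - P/19800) has equilibria where dP/dt = 0, i.e. P = 0 or P = 19800.
The coefficient (1 - P/K) = 0 when P = K, identifying K = 19800 as the carrying capacity.
(a) K = 19800; (b) equilibria P = 0 and P = 19800.


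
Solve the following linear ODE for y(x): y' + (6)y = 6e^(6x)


P(x) = 6 ⇒ μ = e^(6x).
(μ y)' = 6e^(12x) ⇒ μ y = (6/12)e^(12x) + C.
Divide by μ: y = (1/2)e^(6x) + Ce^(-6x).


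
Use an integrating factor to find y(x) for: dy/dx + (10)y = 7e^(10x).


P(x) = 10 ⇒ μ = e^(10x).
(μ y)' = 7e^(20x) ⇒ μ y = (7/20)e^(20x) + C.
Divide by μ: y = (7/20)e^(10x) + Ce^(-10x).


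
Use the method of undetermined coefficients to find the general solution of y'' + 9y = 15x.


Homogeneous: r² + 9 = 0 ⇒ r = ±3i, y_h = C₁cos(3x) + C₂sin(3x).
Polynomial forcing; try y_p = Ax + B. Then y_p'' + 9 y_p = 9(Ax + B) = 15x, so B = 0 and A = 5/3.
General solution: y = C₁cos(3x) + C₂sin(3x) + (5/3)x.


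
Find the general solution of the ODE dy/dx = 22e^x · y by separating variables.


Separate variables: dy/y = 22e^x dx.
Integrate: ln|y| = 22e^x + C₀.
Exponentiate: y = Ce^(22e^x).


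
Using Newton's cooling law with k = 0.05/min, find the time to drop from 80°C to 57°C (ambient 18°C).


From T(t) = T_a + (T₀ - T_a)e^(-kt), set T(t) = 57:
(57 - 18) / (80 - 18) = e^(-0.05t), so t = -ln(0.629)/0.05 ≈ 9.3 minutes.


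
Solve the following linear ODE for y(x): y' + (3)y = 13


P(x) = 3, Q(x) = 13; integrating factor μ = e^(3x).
(μ y)' = 13e^(3x) ⇒ μ y = (13/3)e^(3x) + C.
Divide by μ: y = 13/3 + Ce^(-3x).


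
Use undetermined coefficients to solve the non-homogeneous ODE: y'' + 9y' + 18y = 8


Characteristic roots of r² + 9r + 18 = 0 are -6, -3.
y_h = C₁e^(-6x) + C₂e^(-3x).
Constant forcing; try y_p = A. Then 18A = 8 ⇒ A = 4/9.
General solution: y = C₁e^(-6x) + C₂e^(-3x) + 4/9.


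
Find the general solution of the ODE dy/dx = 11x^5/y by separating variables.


Separate variables: y dy = 11x^5 dx.
Integrate both sides: y²/2 = (11/6)x^6 + C₀.
Multiply by 2: y² = (11/3)x^6 + C.


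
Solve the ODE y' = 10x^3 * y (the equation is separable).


Separate variables: dy/y = 10x^3 dx.
Integrate: ln|y| = (5/2)x^4 + C₀.
Exponentiate: y = Ce^((5/2)x^4).


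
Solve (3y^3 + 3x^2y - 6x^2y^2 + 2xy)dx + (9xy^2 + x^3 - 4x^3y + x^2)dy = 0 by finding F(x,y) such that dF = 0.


Check exactness: ∂M/∂y = 9y^2 + 3x^2 - 12x^2y + 2x and ∂N/∂x = 9y^2 + 3x^2 - 12x^2y + 2x; equal, so the equation is exact.
Integrate M with respect to x (treating y as constant): ∫M dx = 3xy^3 + x^3y - 2x^3y^2 + x^2y + h(y).
Differentiate w.r.t. y and set equal to N: all terms match, so h'(y) = 0 and h is a constant absorbed into C.
General solution: 3xy^3 + x^3y - 2x^3y^2 + x^2y = C.


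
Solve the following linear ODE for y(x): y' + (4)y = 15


P(x) = 4, Q(x) = 15; integrating factor μ = e^(4x).
(μ y)' = 15e^(4x) ⇒ μ y = (15/4)e^(4x) + C.
Divide by μ: y = 15/4 + Ce^(-4x).


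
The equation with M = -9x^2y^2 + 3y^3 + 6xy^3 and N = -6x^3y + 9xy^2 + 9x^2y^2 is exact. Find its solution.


Check exactness: ∂M/∂y = -18x^2y + 9y^2 + 18xy^2 and ∂N/∂x = -18x^2y + 9y^2 + 18xy^2; equal, so the equation is exact.
Integrate M with respect to x (treating y as constant): ∫M dx = -3x^3y^2 + 3xy^3 + 3x^2y^3 + h(y).
Differentiate w.r.t. y and set equal to N: all terms match, so h'(y) = 0 and h is a constant absorbed into C.
General solution: -3x^3y^2 + 3xy^3 + 3x^2y^3 = C.


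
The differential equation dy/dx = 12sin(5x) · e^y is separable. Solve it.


Separate: e^(-y) dy = 12sin(5x) dx.
Integrate: -e^(-y) = -(12/5)cos(5x) + C₀.
Rearrange: e^(-y) = (12/5)cos(5x) + C.


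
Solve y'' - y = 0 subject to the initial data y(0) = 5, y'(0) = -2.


Characteristic roots of r² - 1 = 0 are 1, -1.
General solution y = c₁ e^(x) + c₂ e^(-x).
Apply y(0) = 5: c₁ + c₂ = 5. Apply y'(0) = -2: 1 c₁ - 1 c₂ = -2.
Solve: c₁ = 3/2, c₂ = 7/2.
Particular solution: y = (3/2)e^(x) + (7/2)e^(-x).


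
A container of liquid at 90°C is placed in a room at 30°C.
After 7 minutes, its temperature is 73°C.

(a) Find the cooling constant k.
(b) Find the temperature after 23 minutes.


Newton's law: T(t) = T_a + (T₀ - T_a)e^(-kt).
(a) Use T(7) = 73: (73 - 30)/(90 - 30) = e^(-k·7), so k = -ln(0.717)/7 ≈ 0.0476.
(b) Apply k to t = 23: T(23) = 30 + (60)e^(-1.095) ≈ 50.1°C.


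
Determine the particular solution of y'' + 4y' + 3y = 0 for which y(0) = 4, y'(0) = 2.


Characteristic roots of r² + 4r + 3 = 0 are -1, -3.
General solution y = c₁ e^(-x) + c₂ e^(-3x).
Apply y(0) = 4: c₁ + c₂ = 4. Apply y'(0) = 2: -1 c₁ - 3 c₂ = 2.
Solve: c₁ = 7, c₂ = -3.
Particular solution: y = 7e^(-x) - 3e^(-3x).


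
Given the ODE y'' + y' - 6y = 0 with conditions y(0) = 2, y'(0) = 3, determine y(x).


Characteristic roots of r² + r - 6 = 0 are 2, -3.
General solution y = c₁ e^(2x) + c₂ e^(-3x).
Apply y(0) = 2: c₁ + c₂ = 2. Apply y'(0) = 3: 2 c₁ - 3 c₂ = 3.
Solve: c₁ = 9/5, c₂ = 1/5.
Particular solution: y = (9/5)e^(2x) + (1/5)e^(-3x).


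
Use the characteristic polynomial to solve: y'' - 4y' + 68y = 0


Characteristic equation: r² - 4r + 68 = 0.
Discriminant is negative; roots r = 2 ± 8i (complex conjugate pair).
General solution uses e^(α x)(C₁ cos(β x) + C₂ sin(β x)): y = e^(2x)(C₁cos(8x) + C₂sin(8x)).


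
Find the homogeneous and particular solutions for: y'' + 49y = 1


Homogeneous part: r² + 49 = 0 ⇒ r = ±7i, so y_h = C₁cos(7x) + C₂sin(7x).
Try constant y_p = A; plug in: 49A = 1 ⇒ A = 1/49.
General solution: y = C₁cos(7x) + C₂sin(7x) + 1/49.


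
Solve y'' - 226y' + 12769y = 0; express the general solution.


Characteristic equation: r² - 226r + 12769 = 0, i.e. (r - 113)² = 0.
Repeated root r = 113; include an x factor for the second linearly independent solution.
General solution: y = (C₁ + C₂x)e^(113x).


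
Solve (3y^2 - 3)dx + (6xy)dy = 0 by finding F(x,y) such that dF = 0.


Check exactness: ∂M/∂y = 6y and ∂N/∂x = 6y; equal, so the equation is exact.
Integrate M with respect to x (treating y as constant): ∫M dx = 3xy^2 - 3x + h(y).
Differentiate w.r.t. y and set equal to N: all terms match, so h'(y) = 0 and h is a constant absorbed into C.
General solution: 3xy^2 - 3x = C.


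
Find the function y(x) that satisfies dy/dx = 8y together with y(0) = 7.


General solution of y' = 8y is y = Ce^(8x).
Apply y(0) = 7: C = 7.
Particular solution: y = 7e^(8x).


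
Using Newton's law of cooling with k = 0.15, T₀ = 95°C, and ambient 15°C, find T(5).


Newton's law: dT/dt = -k(T - T_a) has solution T(t) = T_a + (T₀ - T_a)e^(-kt).
Plug in T_a = 15, T₀ = 95, k = 0.15, t = 5: T(5) = 15 + (80)e^(-0.75) ≈ 52.8°C.


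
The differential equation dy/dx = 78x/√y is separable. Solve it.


Separate: √y dy = 78x dx.
Integrate: (2/3)y^(3/2) = 39x² + C.


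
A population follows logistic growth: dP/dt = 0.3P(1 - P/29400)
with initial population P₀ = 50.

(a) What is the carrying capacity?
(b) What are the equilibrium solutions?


Logistic ODE dP/dt = 0.3P(1 - P/29400) has equilibria where dP/dt = 0, i.e. P = 0 or P = 29400.
The coefficient (1 - P/K) = 0 when P = K, identifying K = 29400 as the carrying capacity.
(a) K = 29400; (b) equilibria P = 0 and P = 29400.


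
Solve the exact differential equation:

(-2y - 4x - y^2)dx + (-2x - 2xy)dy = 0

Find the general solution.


Check exactness: ∂M/∂y = -2 - 2y and ∂N/∂x = -2 - 2y; equal, so the equation is exact.
Integrate M with respect to x (treating y as constant): ∫M dx = -2xy - 2x^2 - xy^2 + h(y).
Differentiate w.r.t. y and set equal to N: all terms match, so h'(y) = 0 and h is a constant absorbed into C.
General solution: -2xy - 2x^2 - xy^2 = C.


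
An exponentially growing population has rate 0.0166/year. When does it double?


Exponential growth: P(t) = P₀ e^(0.0166t). Set P(t)/P₀ = 2: e^(0.0166t) = 2.
Solve: t = ln(2)/0.0166 ≈ 41.76 years.


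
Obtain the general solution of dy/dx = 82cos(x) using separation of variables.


g(y) = 1, so integrate directly: y = ∫ 82cos(x) dx = 82sin(x) + C.


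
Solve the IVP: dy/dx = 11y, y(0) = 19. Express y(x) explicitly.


General solution of y' = 11y is y = Ce^(11x).
Apply y(0) = 19: C = 19.
Particular solution: y = 19e^(11x).


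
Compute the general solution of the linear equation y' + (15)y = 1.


P(x) = 15, Q(x) = 1; integrating factor μ = e^(15x).
(μ y)' = e^(15x) ⇒ μ y = (1/15)e^(15x) + C.
Divide by μ: y = 1/15 + Ce^(-15x).


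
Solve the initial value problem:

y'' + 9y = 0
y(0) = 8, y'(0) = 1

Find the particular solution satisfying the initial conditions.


Characteristic roots of r² + 9 = 0 are ±3i, so y = C₁cos(3x) + C₂sin(3x).
Apply y(0) = 8: C₁ = 8. Differentiate and apply y'(0) = 1: 3·C₂ = 1, so C₂ = 1/3.
Particular solution: y = 8cos(3x) + (1/3)sin(3x).


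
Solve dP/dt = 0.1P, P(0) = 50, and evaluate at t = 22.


The ODE dP/dt = 0.1P has solution P(t) = P(0)e^(0.1t).
Substitute P(0) = 50 and t = 22: P(22) = 50 e^(2.20) ≈ 451.


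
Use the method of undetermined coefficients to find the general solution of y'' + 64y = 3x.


Homogeneous: r² + 64 = 0 ⇒ r = ±8i, y_h = C₁cos(8x) + C₂sin(8x).
Polynomial forcing; try y_p = Ax + B. Then y_p'' + 64 y_p = 64(Ax + B) = 3x, so B = 0 and A = 3/64.
General solution: y = C₁cos(8x) + C₂sin(8x) + (3/64)x.


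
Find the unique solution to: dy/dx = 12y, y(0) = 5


General solution of y' = 12y is y = Ce^(12x).
Apply y(0) = 5: C = 5.
Particular solution: y = 5e^(12x).


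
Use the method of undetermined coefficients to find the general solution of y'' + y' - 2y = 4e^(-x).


Characteristic roots of r² + r - 2 = 0 are -2, 1.
y_h = C₁e^(-2x) + C₂e^(x).
Forcing exponent -1 is not a characteristic root; try y_p = Ae^(-x).
Substitute: A·(1 + (1)·-1 + (-2)) = A·-2 = 4, so A = -2.
General solution: y = C₁e^(-2x) + C₂e^(x) - 2e^(-x).


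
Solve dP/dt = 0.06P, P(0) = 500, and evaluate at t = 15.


The ODE dP/dt = 0.06P has solution P(t) = P(0)e^(0.06t).
Substitute P(0) = 500 and t = 15: P(15) = 500 e^(0.90) ≈ 1230.


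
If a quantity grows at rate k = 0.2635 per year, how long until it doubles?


Exponential growth: P(t) = P₀ e^(0.2635t). Set P(t)/P₀ = 2: e^(0.2635t) = 2.
Solve: t = ln(2)/0.2635 ≈ 2.63 years.


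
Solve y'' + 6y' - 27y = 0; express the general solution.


Characteristic equation: r² + 6r - 27 = 0.
Factor: (r + 9)(r - 3) = 0 ⇒ r = -9, 3 (distinct real).
General solution: y = C₁e^(-9x) + C₂e^(3x).


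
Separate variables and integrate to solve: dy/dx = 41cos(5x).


g(y) = 1, so integrate directly: y = ∫ 41cos(5x) dx = (41/5)sin(5x) + C.


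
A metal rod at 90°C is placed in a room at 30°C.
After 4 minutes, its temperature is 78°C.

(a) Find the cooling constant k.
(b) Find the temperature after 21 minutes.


Newton's law: T(t) = T_a + (T₀ - T_a)e^(-kt).
(a) Use T(4) = 78: (78 - 30)/(90 - 30) = e^(-k·4), so k = -ln(0.800)/4 ≈ 0.0558.
(b) Apply k to t = 21: T(21) = 30 + (60)e^(-1.172) ≈ 48.6°C.


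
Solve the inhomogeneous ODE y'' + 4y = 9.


Homogeneous part: r² + 4 = 0 ⇒ r = ±2i, so y_h = C₁cos(2x) + C₂sin(2x).
Try constant y_p = A; plug in: 4A = 9 ⇒ A = 9/4.
General solution: y = C₁cos(2x) + C₂sin(2x) + 9/4.


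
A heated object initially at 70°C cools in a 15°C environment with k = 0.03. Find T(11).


Newton's law: dT/dt = -k(T - T_a) has solution T(t) = T_a + (T₀ - T_a)e^(-kt).
Plug in T_a = 15, T₀ = 70, k = 0.03, t = 11: T(11) = 15 + (55)e^(-0.33) ≈ 54.5°C.


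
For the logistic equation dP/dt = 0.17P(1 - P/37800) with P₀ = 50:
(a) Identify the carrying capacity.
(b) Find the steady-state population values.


Logistic ODE dP/dt = 0.17P(1 - P/37800) has equilibria where dP/dt = 0, i.e. P = 0 or P = 37800.
The coefficient (1 - P/K) = 0 when P = K, identifying K = 37800 as the carrying capacity.
(a) K = 37800; (b) equilibria P = 0 and P = 37800.


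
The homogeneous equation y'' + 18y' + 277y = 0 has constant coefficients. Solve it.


Characteristic equation: r² + 18r + 277 = 0.
Discriminant is negative; roots r = -9 ± 14i (complex conjugate pair).
General solution uses e^(α x)(C₁ cos(β x) + C₂ sin(β x)): y = e^(-9x)(C₁cos(14x) + C₂sin(14x)).


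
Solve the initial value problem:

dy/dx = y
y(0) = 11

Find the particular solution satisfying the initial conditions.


General solution of y' = y is y = Ce^(x).
Apply y(0) = 11: C = 11.
Particular solution: y = 11e^(x).


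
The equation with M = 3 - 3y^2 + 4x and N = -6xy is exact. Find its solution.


Check exactness: ∂M/∂y = -6y and ∂N/∂x = -6y; equal, so the equation is exact.
Integrate M with respect to x (treating y as constant): ∫M dx = 3x - 3xy^2 + 2x^2 + h(y).
Differentiate w.r.t. y and set equal to N: all terms match, so h'(y) = 0 and h is a constant absorbed into C.
General solution: 3x - 3xy^2 + 2x^2 = C.


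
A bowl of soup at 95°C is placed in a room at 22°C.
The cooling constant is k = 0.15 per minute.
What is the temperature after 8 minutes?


Newton's law: dT/dt = -k(T - T_a) has solution T(t) = T_a + (T₀ - T_a)e^(-kt).
Plug in T_a = 22, T₀ = 95, k = 0.15, t = 8: T(8) = 22 + (73)e^(-1.20) ≈ 44.0°C.


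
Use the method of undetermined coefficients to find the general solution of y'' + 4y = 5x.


Homogeneous: r² + 4 = 0 ⇒ r = ±2i, y_h = C₁cos(2x) + C₂sin(2x).
Polynomial forcing; try y_p = Ax + B. Then y_p'' + 4 y_p = 4(Ax + B) = 5x, so B = 0 and A = 5/4.
General solution: y = C₁cos(2x) + C₂sin(2x) + (5/4)x.


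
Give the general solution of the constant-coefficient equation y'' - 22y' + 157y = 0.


Characteristic equation: r² - 22r + 157 = 0.
Discriminant is negative; roots r = 11 ± 6i (complex conjugate pair).
General solution uses e^(α x)(C₁ cos(β x) + C₂ sin(β x)): y = e^(11x)(C₁cos(6x) + C₂sin(6x)).


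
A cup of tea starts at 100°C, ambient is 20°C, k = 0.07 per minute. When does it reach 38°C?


From T(t) = T_a + (T₀ - T_a)e^(-kt), set T(t) = 38:
(38 - 20) / (100 - 20) = e^(-0.07t), so t = -ln(0.225)/0.07 ≈ 21.3 minutes.


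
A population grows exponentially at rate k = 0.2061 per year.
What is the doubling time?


Exponential growth: P(t) = P₀ e^(0.2061t). Set P(t)/P₀ = 2: e^(0.2061t) = 2.
Solve: t = ln(2)/0.2061 ≈ 3.36 years.


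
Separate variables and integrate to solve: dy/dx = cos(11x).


g(y) = 1, so integrate directly: y = ∫ cos(11x) dx = (1/11)sin(11x) + C.


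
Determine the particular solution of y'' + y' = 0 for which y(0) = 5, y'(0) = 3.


Characteristic roots of r² + r = 0 are -1, 0.
General solution y = c₁ e^(-x) + c₂.
Apply y(0) = 5: c₁ + c₂ = 5. Apply y'(0) = 3: -1 c₁ + 0 c₂ = 3.
Solve: c₁ = -3, c₂ = 8.
Particular solution: y = -3e^(-x) + 8.


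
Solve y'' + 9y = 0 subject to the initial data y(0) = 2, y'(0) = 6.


Characteristic roots of r² + 9 = 0 are ±3i, so y = C₁cos(3x) + C₂sin(3x).
Apply y(0) = 2: C₁ = 2. Differentiate and apply y'(0) = 6: 3·C₂ = 6, so C₂ = 2.
Particular solution: y = 2cos(3x) + 2sin(3x).


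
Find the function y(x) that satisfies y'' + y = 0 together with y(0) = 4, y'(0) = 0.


Characteristic roots of r² + 1 = 0 are ±1i, so y = C₁cos(x) + C₂sin(x).
Apply y(0) = 4: C₁ = 4. Differentiate and apply y'(0) = 0: 1·C₂ = 0, so C₂ = 0.
Particular solution: y = 4cos(x).


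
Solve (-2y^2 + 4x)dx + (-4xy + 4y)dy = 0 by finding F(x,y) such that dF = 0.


Check exactness: ∂M/∂y = -4y and ∂N/∂x = -4y; equal, so the equation is exact.
Integrate M with respect to x (treating y as constant): ∫M dx = -2xy^2 + 2x^2 + h(y).
Differentiate w.r.t. y and set equal to N: the x-dependent terms already match, leaving h'(y) = 4y. Integrate: h(y) = 2y^2.
So F(x,y) = -2xy^2 + 2y^2 + 2x^2.
General solution: -2xy^2 + 2y^2 + 2x^2 = C.


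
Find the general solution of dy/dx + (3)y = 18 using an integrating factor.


P(x) = 3, Q(x) = 18; integrating factor μ = e^(3x).
(μ y)' = 18e^(3x) ⇒ μ y = 6e^(3x) + C.
Divide by μ: y = 6 + Ce^(-3x).


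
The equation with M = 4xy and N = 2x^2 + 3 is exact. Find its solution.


Check exactness: ∂M/∂y = 4x and ∂N/∂x = 4x; equal, so the equation is exact.
Integrate M with respect to x (treating y as constant): ∫M dx = 2x^2y + h(y).
Differentiate w.r.t. y and set equal to N: the x-dependent terms already match, leaving h'(y) = 3. Integrate: h(y) = 3y.
So F(x,y) = 2x^2y + 3y.
General solution: 2x^2y + 3y = C.


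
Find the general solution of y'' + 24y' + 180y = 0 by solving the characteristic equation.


Characteristic equation: r² + 24r + 180 = 0.
Discriminant is negative; roots r = -12 ± 6i (complex conjugate pair).
General solution uses e^(α x)(C₁ cos(β x) + C₂ sin(β x)): y = e^(-12x)(C₁cos(6x) + C₂sin(6x)).


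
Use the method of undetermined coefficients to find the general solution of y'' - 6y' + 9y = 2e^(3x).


Characteristic polynomial (r - 3)² = 0; repeated root r = 3.
y_h = (C₁ + C₂x)e^(3x). Forcing matches the repeated root (resonance), so try y_p = Ax² e^(3x).
Substitute and solve for A: 2A = 2, so A = 1.
General solution: y = (C₁ + C₂x + x²)e^(3x).


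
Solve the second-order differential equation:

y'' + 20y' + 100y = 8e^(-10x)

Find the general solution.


Characteristic polynomial (r + 10)² = 0; repeated root r = -10.
y_h = (C₁ + C₂x)e^(-10x). Forcing matches the repeated root (resonance), so try y_p = Ax² e^(-10x).
Substitute and solve for A: 2A = 8, so A = 4.
General solution: y = (C₁ + C₂x + 4x²)e^(-10x).


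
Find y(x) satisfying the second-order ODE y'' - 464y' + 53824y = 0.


Characteristic equation: r² - 464r + 53824 = 0, i.e. (r - 232)² = 0.
Repeated root r = 232; include an x factor for the second linearly independent solution.
General solution: y = (C₁ + C₂x)e^(232x).


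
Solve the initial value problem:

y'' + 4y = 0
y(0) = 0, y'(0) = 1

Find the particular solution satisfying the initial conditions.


Characteristic roots of r² + 4 = 0 are ±2i, so y = C₁cos(2x) + C₂sin(2x).
Apply y(0) = 0: C₁ = 0. Differentiate and apply y'(0) = 1: 2·C₂ = 1, so C₂ = 1/2.
Particular solution: y = (1/2)sin(2x).


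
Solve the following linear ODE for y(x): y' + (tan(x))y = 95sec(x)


P(x) = tan(x) ⇒ μ = e^(∫tan(x)dx) = sec(x).
(sec(x) y)' = 95sec²(x) ⇒ sec(x) y = 95tan(x) + C.
Multiply by cos(x): y = 95sin(x) + C·cos(x).


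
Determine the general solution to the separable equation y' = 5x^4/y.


Separate variables: y dy = 5x^4 dx.
Integrate both sides: y²/2 = x^5 + C₀.
Multiply by 2: y² = 2x^5 + C.


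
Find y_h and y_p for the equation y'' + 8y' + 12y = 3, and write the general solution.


Characteristic roots of r² + 8r + 12 = 0 are -6, -2.
y_h = C₁e^(-6x) + C₂e^(-2x).
Constant forcing; try y_p = A. Then 12A = 3 ⇒ A = 1/4.
General solution: y = C₁e^(-6x) + C₂e^(-2x) + 1/4.


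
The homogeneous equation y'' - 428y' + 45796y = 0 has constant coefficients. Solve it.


Characteristic equation: r² - 428r + 45796 = 0, i.e. (r - 214)² = 0.
Repeated root r = 214; include an x factor for the second linearly independent solution.
General solution: y = (C₁ + C₂x)e^(214x).


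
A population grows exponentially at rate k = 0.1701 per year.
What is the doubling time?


Exponential growth: P(t) = P₀ e^(0.1701t). Set P(t)/P₀ = 2: e^(0.1701t) = 2.
Solve: t = ln(2)/0.1701 ≈ 4.07 years.


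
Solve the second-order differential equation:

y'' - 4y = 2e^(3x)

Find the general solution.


Characteristic roots of r² - 4 = 0 are 2, -2.
y_h = C₁e^(2x) + C₂e^(-2x).
Forcing exponent 3 is not a characteristic root; try y_p = Ae^(3x).
Substitute: A·(9 + (0)·3 + (-4)) = A·5 = 2, so A = 2/5.
General solution: y = C₁e^(2x) + C₂e^(-2x) + (2/5)e^(3x).


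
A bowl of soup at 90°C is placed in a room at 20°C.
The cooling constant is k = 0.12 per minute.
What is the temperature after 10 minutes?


Newton's law: dT/dt = -k(T - T_a) has solution T(t) = T_a + (T₀ - T_a)e^(-kt).
Plug in T_a = 20, T₀ = 90, k = 0.12, t = 10: T(10) = 20 + (70)e^(-1.20) ≈ 41.1°C.


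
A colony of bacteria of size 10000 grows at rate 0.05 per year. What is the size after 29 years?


The ODE dP/dt = 0.05P has solution P(t) = P(0)e^(0.05t).
Substitute P(0) = 10000 and t = 29: P(29) = 10000 e^(1.45) ≈ 42631.


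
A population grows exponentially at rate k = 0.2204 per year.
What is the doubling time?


Exponential growth: P(t) = P₀ e^(0.2204t). Set P(t)/P₀ = 2: e^(0.2204t) = 2.
Solve: t = ln(2)/0.2204 ≈ 3.14 years.


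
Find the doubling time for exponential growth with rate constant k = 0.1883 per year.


Exponential growth: P(t) = P₀ e^(0.1883t). Set P(t)/P₀ = 2: e^(0.1883t) = 2.
Solve: t = ln(2)/0.1883 ≈ 3.68 years.


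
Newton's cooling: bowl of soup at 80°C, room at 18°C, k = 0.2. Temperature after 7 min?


Newton's law: dT/dt = -k(T - T_a) has solution T(t) = T_a + (T₀ - T_a)e^(-kt).
Plug in T_a = 18, T₀ = 80, k = 0.2, t = 7: T(7) = 18 + (62)e^(-1.40) ≈ 33.3°C.


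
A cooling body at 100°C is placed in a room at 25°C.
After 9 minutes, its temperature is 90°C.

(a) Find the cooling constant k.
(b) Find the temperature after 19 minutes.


Newton's law: T(t) = T_a + (T₀ - T_a)e^(-kt).
(a) Use T(9) = 90: (90 - 25)/(100 - 25) = e^(-k·9), so k = -ln(0.867)/9 ≈ 0.0159.
(b) Apply k to t = 19: T(19) = 25 + (75)e^(-0.302) ≈ 80.4°C.


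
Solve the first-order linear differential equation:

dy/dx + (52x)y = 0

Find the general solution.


P(x) = 52x ⇒ μ = e^(26x²).
Q(x) = 0 so μ y is constant: y = Ce^(-26x²).


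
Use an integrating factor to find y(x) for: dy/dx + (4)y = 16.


P(x) = 4, Q(x) = 16; integrating factor μ = e^(4x).
(μ y)' = 16e^(4x) ⇒ μ y = 4e^(4x) + C.
Divide by μ: y = 4 + Ce^(-4x).


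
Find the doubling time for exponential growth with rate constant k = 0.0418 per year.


Exponential growth: P(t) = P₀ e^(0.0418t). Set P(t)/P₀ = 2: e^(0.0418t) = 2.
Solve: t = ln(2)/0.0418 ≈ 16.58 years.


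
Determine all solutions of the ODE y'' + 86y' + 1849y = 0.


Characteristic equation: r² + 86r + 1849 = 0, i.e. (r + 43)² = 0.
Repeated root r = -43; include an x factor for the second linearly independent solution.
General solution: y = (C₁ + C₂x)e^(-43x).


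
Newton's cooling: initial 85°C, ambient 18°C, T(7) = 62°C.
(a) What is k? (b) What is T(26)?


Newton's law: T(t) = T_a + (T₀ - T_a)e^(-kt).
(a) Use T(7) = 62: (62 - 18)/(85 - 18) = e^(-k·7), so k = -ln(0.657)/7 ≈ 0.0601.
(b) Apply k to t = 26: T(26) = 18 + (67)e^(-1.562) ≈ 32.1°C.


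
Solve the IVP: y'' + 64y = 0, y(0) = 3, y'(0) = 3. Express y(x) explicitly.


Characteristic roots of r² + 64 = 0 are ±8i, so y = C₁cos(8x) + C₂sin(8x).
Apply y(0) = 3: C₁ = 3. Differentiate and apply y'(0) = 3: 8·C₂ = 3, so C₂ = 3/8.
Particular solution: y = 3cos(8x) + (3/8)sin(8x).


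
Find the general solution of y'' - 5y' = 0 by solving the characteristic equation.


Characteristic equation: r² - 5r = 0.
Factor: (r - 0)(r - 5) = 0 ⇒ r = 0, 5 (distinct real).
General solution: y = C₁ + C₂e^(5x).


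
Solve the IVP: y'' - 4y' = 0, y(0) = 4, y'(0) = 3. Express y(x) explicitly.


Characteristic roots of r² - 4r = 0 are 0, 4.
General solution y = c₁ + c₂ e^(4x).
Apply y(0) = 4: c₁ + c₂ = 4. Apply y'(0) = 3: 0 c₁ + 4 c₂ = 3.
Solve: c₁ = 13/4, c₂ = 3/4.
Particular solution: y = 13/4 + (3/4)e^(4x).


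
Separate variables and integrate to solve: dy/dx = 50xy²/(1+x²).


Separate: dy/y² = 50x/(1+x²) dx.
Integrate LHS: ∫ dy/y² = -1/y.
Integrate RHS via u = 1+x²: 25ln(1+x²) + C.
Result: -1/y = 25ln(1+x²) + C.


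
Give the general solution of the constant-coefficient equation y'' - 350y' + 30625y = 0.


Characteristic equation: r² - 350r + 30625 = 0, i.e. (r - 175)² = 0.
Repeated root r = 175; include an x factor for the second linearly independent solution.
General solution: y = (C₁ + C₂x)e^(175x).


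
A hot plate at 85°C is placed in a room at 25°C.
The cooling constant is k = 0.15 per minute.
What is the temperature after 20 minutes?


Newton's law: dT/dt = -k(T - T_a) has solution T(t) = T_a + (T₀ - T_a)e^(-kt).
Plug in T_a = 25, T₀ = 85, k = 0.15, t = 20: T(20) = 25 + (60)e^(-3.00) ≈ 28.0°C.


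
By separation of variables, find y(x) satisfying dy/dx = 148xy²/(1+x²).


Separate: dy/y² = 148x/(1+x²) dx.
Integrate LHS: ∫ dy/y² = -1/y.
Integrate RHS via u = 1+x²: 74ln(1+x²) + C.
Result: -1/y = 74ln(1+x²) + C.


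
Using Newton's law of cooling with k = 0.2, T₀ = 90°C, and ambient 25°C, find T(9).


Newton's law: dT/dt = -k(T - T_a) has solution T(t) = T_a + (T₀ - T_a)e^(-kt).
Plug in T_a = 25, T₀ = 90, k = 0.2, t = 9: T(9) = 25 + (65)e^(-1.80) ≈ 35.7°C.


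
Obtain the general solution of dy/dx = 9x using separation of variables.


Integrate both sides with respect to x: y = ∫ 9x dx = (9/2)x^2 + C.


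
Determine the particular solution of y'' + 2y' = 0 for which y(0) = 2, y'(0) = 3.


Characteristic roots of r² + 2r = 0 are 0, -2.
General solution y = c₁ + c₂ e^(-2x).
Apply y(0) = 2: c₁ + c₂ = 2. Apply y'(0) = 3: 0 c₁ - 2 c₂ = 3.
Solve: c₁ = 7/2, c₂ = -3/2.
Particular solution: y = 7/2 - (3/2)e^(-2x).


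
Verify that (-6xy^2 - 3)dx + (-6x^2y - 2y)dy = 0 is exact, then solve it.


Check exactness: ∂M/∂y = -12xy and ∂N/∂x = -12xy; equal, so the equation is exact.
Integrate M with respect to x (treating y as constant): ∫M dx = -3x^2y^2 - 3x + h(y).
Differentiate w.r.t. y and set equal to N: the x-dependent terms already match, leaving h'(y) = -2y. Integrate: h(y) = -y^2.
So F(x,y) = -3x^2y^2 - y^2 - 3x.
General solution: -3x^2y^2 - y^2 - 3x = C.


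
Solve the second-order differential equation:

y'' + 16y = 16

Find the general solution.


Homogeneous part: r² + 16 = 0 ⇒ r = ±4i, so y_h = C₁cos(4x) + C₂sin(4x).
Try constant y_p = A; plug in: 16A = 16 ⇒ A = 1.
General solution: y = C₁cos(4x) + C₂sin(4x) + 1.


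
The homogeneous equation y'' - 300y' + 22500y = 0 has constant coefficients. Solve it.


Characteristic equation: r² - 300r + 22500 = 0, i.e. (r - 150)² = 0.
Repeated root r = 150; include an x factor for the second linearly independent solution.
General solution: y = (C₁ + C₂x)e^(150x).


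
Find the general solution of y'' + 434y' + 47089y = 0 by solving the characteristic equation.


Characteristic equation: r² + 434r + 47089 = 0, i.e. (r + 217)² = 0.
Repeated root r = -217; include an x factor for the second linearly independent solution.
General solution: y = (C₁ + C₂x)e^(-217x).


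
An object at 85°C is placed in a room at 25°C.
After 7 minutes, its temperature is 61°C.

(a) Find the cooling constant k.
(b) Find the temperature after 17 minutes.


Newton's law: T(t) = T_a + (T₀ - T_a)e^(-kt).
(a) Use T(7) = 61: (61 - 25)/(85 - 25) = e^(-k·7), so k = -ln(0.600)/7 ≈ 0.0730.
(b) Apply k to t = 17: T(17) = 25 + (60)e^(-1.241) ≈ 42.4°C.


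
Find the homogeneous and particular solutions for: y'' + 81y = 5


Homogeneous part: r² + 81 = 0 ⇒ r = ±9i, so y_h = C₁cos(9x) + C₂sin(9x).
Try constant y_p = A; plug in: 81A = 5 ⇒ A = 5/81.
General solution: y = C₁cos(9x) + C₂sin(9x) + 5/81.


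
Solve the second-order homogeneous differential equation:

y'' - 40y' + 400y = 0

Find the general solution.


Characteristic equation: r² - 40r + 400 = 0, i.e. (r - 20)² = 0.
Repeated root r = 20; include an x factor for the second linearly independent solution.
General solution: y = (C₁ + C₂x)e^(20x).


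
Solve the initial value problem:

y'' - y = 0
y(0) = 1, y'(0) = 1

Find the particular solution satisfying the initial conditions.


Characteristic roots of r² - 1 = 0 are -1, 1.
General solution y = c₁ e^(-x) + c₂ e^(x).
Apply y(0) = 1: c₁ + c₂ = 1. Apply y'(0) = 1: -1 c₁ + 1 c₂ = 1.
Solve: c₁ = 0, c₂ = 1.
Particular solution: y = 0e^(-x) + e^(x).
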